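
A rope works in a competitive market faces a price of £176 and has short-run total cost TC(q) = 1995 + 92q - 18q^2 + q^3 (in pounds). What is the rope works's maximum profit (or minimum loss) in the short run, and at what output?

AVC = 92 - 18q + q^2 has its minimum £11 at q = 9; price £176 clears that bar, so the firm operates.
MC = 92 - 36q + 3q^2. Setting P = MC and taking the root on the rising branch gives q* = 14.
TR = 176·14 = 2464. TC = 1995 + 504 = 2499. Profit = 2464 − 2499 = -£35.
That loss of £35 beats the £1995 the firm would lose by shutting down; producing recovers £1960 of fixed cost.

Profit = -£35 at q = 14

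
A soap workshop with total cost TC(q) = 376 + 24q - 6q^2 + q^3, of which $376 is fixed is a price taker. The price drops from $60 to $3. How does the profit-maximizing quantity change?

Output falls from 6 to 0 (the firm shuts down)

AVC = 24 - 6q + q^2, minimized at q = 3 where min AVC = $15. MC = 24 - 12q + 3q^2.
With P = $60 above the shutdown price, P = MC gives q = 6.
At P = $3 < min AVC = $15, price no longer covers variable cost at any output, so the firm shuts down: q = 0.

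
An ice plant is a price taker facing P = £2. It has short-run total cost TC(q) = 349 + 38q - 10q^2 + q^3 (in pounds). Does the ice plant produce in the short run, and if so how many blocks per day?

From TC, MC = TC'(q) = 38 - 20q + 3q^2 and AVC = VC/q = 38 - 10q + q^2.
AVC is minimized where dAVC/dq = -10 + 2q = 0, at q = 5; min AVC = 38 - 10·5 + 5^2 = £13.
With P < min AVC (£2 < £13), every unit sold adds to the loss.
Best response: produce nothing and absorb the £349 fixed cost.

Shut down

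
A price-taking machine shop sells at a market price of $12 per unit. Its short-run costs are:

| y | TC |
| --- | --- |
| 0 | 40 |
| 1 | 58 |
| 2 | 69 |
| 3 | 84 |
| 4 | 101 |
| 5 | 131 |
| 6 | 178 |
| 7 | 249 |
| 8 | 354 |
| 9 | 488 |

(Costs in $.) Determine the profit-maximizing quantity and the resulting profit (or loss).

y = 0 (shut down); profit = -$40

Compute π = P·y − TC at each output: y=0: -40; y=1: -46; y=2: -45; y=3: -48; y=4: -53; y=5: -71; y=6: -106; y=7: -165; y=8: -258; y=9: -380.
Profit is highest at y = 0. Equivalently, the lowest AVC in the table is 29/2 ≈ $14.50 at y = 2, and P = $12 falls below it — price never covers variable cost, so the firm shuts down and loses only its fixed cost.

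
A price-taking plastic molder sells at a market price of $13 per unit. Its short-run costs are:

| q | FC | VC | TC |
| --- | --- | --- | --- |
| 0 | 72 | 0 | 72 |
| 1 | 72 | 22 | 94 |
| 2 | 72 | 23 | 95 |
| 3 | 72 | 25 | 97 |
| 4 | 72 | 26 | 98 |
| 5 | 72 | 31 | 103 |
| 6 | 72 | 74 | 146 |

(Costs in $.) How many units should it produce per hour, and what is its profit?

q = 5; profit = -$38

Profit at each row (π = 13q − TC): q=0: -72; q=1: -81; q=2: -69; q=3: -58; q=4: -46; q=5: -38; q=6: -68.
Profit is maximized at q = 5. AVC there is 31/5 = $6.20 ≤ P, so producing beats shutting down (which would give -$72).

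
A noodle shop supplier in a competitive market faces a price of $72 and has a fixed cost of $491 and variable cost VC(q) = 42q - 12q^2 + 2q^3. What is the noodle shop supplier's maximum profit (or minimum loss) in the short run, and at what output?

AVC = 42 - 12q + 2q^2; min AVC = $24 at q = 3. Since P = $72 ≥ min AVC, the firm produces.
With MC = 42 - 24q + 6q^2, P = MC on the upward-sloping part at q* = 5.
TR = 72·5 = 360. TC = 491 + 160 = 651. Profit = 360 − 651 = -$291.
By producing, the firm covers all variable cost plus $200 of fixed cost; shutting down would lose the full $491.

Profit = -$291 at q = 5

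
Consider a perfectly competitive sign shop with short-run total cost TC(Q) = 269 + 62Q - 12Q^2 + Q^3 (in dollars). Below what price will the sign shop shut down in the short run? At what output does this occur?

The firm shuts down when price falls below the minimum of average variable cost. AVC = VC/Q = 62 - 12Q + Q^2.
dAVC/dQ = -12 + 2Q = 0 gives Q = 6. min AVC = 62 - 12·6 + 6^2 = 26.
The firm shuts down for any P below $26.

$26 per unit, at Q = 6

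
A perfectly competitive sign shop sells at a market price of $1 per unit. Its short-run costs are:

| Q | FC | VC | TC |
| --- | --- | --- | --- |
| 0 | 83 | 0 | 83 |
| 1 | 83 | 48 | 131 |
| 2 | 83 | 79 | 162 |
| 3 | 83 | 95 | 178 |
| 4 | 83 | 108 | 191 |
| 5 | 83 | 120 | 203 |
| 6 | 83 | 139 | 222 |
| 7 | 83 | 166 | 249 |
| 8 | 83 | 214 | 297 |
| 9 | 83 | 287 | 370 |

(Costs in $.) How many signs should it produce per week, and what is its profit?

Compute π = P·Q − TC at each output: Q=0: -83; Q=1: -130; Q=2: -160; Q=3: -175; Q=4: -187; Q=5: -198; Q=6: -216; Q=7: -242; Q=8: -289; Q=9: -361.
Profit is highest at Q = 0. Equivalently, the lowest AVC in the table is 139/6 ≈ $23.17 at Q = 6, and P = $1 falls below it — price never covers variable cost, so the firm shuts down and loses only its fixed cost.

Q = 0 (shut down); profit = -$83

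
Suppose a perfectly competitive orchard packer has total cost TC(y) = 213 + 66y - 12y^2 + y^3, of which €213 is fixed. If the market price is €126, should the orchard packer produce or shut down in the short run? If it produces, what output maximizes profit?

From TC, MC = TC'(y) = 66 - 24y + 3y^2 and AVC = VC/y = 66 - 12y + y^2.
AVC is minimized where dAVC/dy = -12 + 2y = 0, at y = 6; min AVC = 66 - 12·6 + 6^2 = €30.
Because €126 ≥ €30, revenue can cover variable cost; the firm operates.
P = MC gives -60 - 24y + 3y^2 = 0, with roots -2 and 10. Take the larger (rising MC): y* = 10.
Check: AVC at y = 10 is €46 ≤ P, so revenue covers variable cost.
Profit = P·y − TC = 126·10 − 673 = €587.

Produce at y = 10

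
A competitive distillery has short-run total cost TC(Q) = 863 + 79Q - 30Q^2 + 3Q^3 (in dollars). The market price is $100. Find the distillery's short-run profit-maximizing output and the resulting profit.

AVC = 79 - 30Q + 3Q^2 has its minimum $4 at Q = 5; price $100 clears that bar, so the firm operates.
MC = 79 - 60Q + 9Q^2. Setting P = MC and taking the root on the rising branch gives Q* = 7.
TR = 100·7 = 700. TC = 863 + 112 = 975. Profit = 700 − 975 = -$275.
By producing, the firm covers all variable cost plus $588 of fixed cost; shutting down would lose the full $863.

Profit = -$275 at Q = 7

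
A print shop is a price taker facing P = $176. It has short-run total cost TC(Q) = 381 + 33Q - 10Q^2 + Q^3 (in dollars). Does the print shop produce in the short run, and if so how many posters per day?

Produce at Q = 11

Strip out fixed cost: VC = 33Q - 10Q^2 + Q^3. Then AVC = 33 - 10Q + Q^2 and MC = 33 - 20Q + 3Q^2.
AVC hits its minimum where MC = AVC, at Q = 5, giving min AVC = 33 - 10·5 + 5^2 = $8.
P = $176 exceeds min AVC = $8, so the firm stays open.
Set P = MC: 176 = 33 - 20Q + 3Q^2 → -143 - 20Q + 3Q^2 = 0. The roots are Q = -13/3 and Q = 11; the profit-maximizing output is on the rising part of MC, so Q* = 11.
Check: AVC at Q = 11 is $44 ≤ P, so revenue covers variable cost.
Profit = P·Q − TC = 176·11 − 865 = $1071.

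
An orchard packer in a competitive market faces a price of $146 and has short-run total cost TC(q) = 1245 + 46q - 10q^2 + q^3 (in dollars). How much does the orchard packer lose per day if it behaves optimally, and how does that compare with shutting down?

Profit = -$245 at q = 10

AVC = 46 - 10q + q^2; min AVC = $21 at q = 5. Since P = $146 ≥ min AVC, the firm produces.
With MC = 46 - 20q + 3q^2, P = MC on the upward-sloping part at q* = 10.
TR = 146·10 = 1460. TC = 1245 + 460 = 1705. Profit = 1460 − 1705 = -$245.
Shutting down would mean losing the fixed cost of $1245, so operating at a loss of $245 is better by $1000.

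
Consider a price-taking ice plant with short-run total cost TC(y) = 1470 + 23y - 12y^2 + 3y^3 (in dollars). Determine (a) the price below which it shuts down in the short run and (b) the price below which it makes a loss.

Shutdown price = $11; break-even price = $296

AVC = 23 - 12y + 3y^2; minimized at y = 2, giving min AVC = $11. That is the shutdown price.
ATC = 1470/y + 23 - 12y + 3y^2. Setting dATC/dy = −1470/y^2 − 12 + 6y = 0 gives y = 7 (since 6·7^3 − 12·7^2 = 1470).
min ATC = 1470/7 + 23 − 12·7 + 3·7^2 = $296. That is the break-even price.
For $11 ≤ P < $296 the firm produces at a loss; below $11 it shuts down.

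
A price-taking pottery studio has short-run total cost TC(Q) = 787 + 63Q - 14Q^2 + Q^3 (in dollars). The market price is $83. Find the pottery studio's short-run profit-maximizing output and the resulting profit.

Profit = -$187 at Q = 10

AVC = 63 - 14Q + Q^2 has its minimum $14 at Q = 7; price $83 clears that bar, so the firm operates.
With MC = 63 - 28Q + 3Q^2, P = MC on the upward-sloping part at Q* = 10.
TR = 83·10 = 830. TC = 787 + 230 = 1017. Profit = 830 − 1017 = -$187.
That loss of $187 beats the $787 the firm would lose by shutting down; producing recovers $600 of fixed cost.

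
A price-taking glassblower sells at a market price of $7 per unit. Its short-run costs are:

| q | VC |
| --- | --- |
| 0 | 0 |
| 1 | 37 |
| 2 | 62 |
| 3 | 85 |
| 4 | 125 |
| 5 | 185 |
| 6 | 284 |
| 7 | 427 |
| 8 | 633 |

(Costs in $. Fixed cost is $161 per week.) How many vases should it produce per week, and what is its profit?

q = 0 (shut down); profit = -$161

Compute π = P·q − TC at each output: q=0: -161; q=1: -191; q=2: -209; q=3: -225; q=4: -258; q=5: -311; q=6: -403; q=7: -539; q=8: -738.
Profit is highest at q = 0. Equivalently, the lowest AVC in the table is 85/3 ≈ $28.33 at q = 3, and P = $7 falls below it — price never covers variable cost, so the firm shuts down and loses only its fixed cost.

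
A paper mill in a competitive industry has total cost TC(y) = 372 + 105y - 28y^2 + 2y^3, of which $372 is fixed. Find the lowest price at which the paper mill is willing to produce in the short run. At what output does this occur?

The firm shuts down when price falls below the minimum of average variable cost. AVC = VC/y = 105 - 28y + 2y^2.
At the minimum of AVC, MC = AVC. MC = 105 - 56y + 6y^2; setting MC = AVC gives 4y^2 - 28y = 0, so y = 7. min AVC = 7.
The firm shuts down for any P below $7.

$7 per unit, at y = 7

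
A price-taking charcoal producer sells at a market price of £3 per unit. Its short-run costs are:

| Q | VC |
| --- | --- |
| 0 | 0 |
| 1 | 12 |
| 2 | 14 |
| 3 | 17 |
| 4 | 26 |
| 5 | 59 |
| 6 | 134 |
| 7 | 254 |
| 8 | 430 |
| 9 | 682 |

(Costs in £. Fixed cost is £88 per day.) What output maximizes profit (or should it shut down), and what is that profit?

Q = 0 (shut down); profit = -£88

Profit at each row (π = 3Q − TC): Q=0: -88; Q=1: -97; Q=2: -96; Q=3: -96; Q=4: -102; Q=5: -132; Q=6: -204; Q=7: -321; Q=8: -494; Q=9: -743.
Profit is highest at Q = 0. Equivalently, the lowest AVC in the table is 17/3 ≈ £5.67 at Q = 3, and P = £3 falls below it — price never covers variable cost, so the firm shuts down and loses only its fixed cost.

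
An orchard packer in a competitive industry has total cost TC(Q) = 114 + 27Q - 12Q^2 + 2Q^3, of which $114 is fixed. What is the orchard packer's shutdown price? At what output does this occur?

$9 per unit, at Q = 3

The firm shuts down when price falls below the minimum of average variable cost. AVC = VC/Q = 27 - 12Q + 2Q^2.
dAVC/dQ = -12 + 4Q = 0 gives Q = 3. min AVC = 27 - 12·3 + 2·3^2 = 9.
The firm shuts down for any P below $9.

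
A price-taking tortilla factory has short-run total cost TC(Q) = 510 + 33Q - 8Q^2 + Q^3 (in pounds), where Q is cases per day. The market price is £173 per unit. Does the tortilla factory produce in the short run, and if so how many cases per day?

Produce at Q = 10

From TC, MC = TC'(Q) = 33 - 16Q + 3Q^2 and AVC = VC/Q = 33 - 8Q + Q^2.
AVC hits its minimum where MC = AVC, at Q = 4, giving min AVC = 33 - 8·4 + 4^2 = £17.
Since P = £173 ≥ min AVC = £17, price covers variable cost and the firm should produce.
Solving P = MC: -140 - 16Q + 3Q^2 = 0 ⇒ Q = -14/3 or 10. On the upward-sloping branch, Q* = 10.
Check: AVC at Q = 10 is £53 ≤ P, so revenue covers variable cost.
Profit = P·Q − TC = 173·10 − 1040 = £690.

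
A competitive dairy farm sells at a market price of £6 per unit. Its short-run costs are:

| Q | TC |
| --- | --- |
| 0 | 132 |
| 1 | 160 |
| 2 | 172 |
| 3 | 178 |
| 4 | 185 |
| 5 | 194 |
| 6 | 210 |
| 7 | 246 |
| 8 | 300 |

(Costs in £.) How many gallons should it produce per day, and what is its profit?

Q = 0 (shut down); profit = -£132

Compute π = P·Q − TC at each output: Q=0: -132; Q=1: -154; Q=2: -160; Q=3: -160; Q=4: -161; Q=5: -164; Q=6: -174; Q=7: -204; Q=8: -252.
Profit is highest at Q = 0. Equivalently, the lowest AVC in the table is 62/5 ≈ £12.40 at Q = 5, and P = £6 falls below it — price never covers variable cost, so the firm shuts down and loses only its fixed cost.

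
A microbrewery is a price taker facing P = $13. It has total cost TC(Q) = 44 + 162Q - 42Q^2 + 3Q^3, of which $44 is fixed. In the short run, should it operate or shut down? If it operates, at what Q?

Shut down

Variable cost is VC = 162Q - 42Q^2 + 3Q^3, so AVC = VC/Q = 162 - 42Q + 3Q^2 and MC = dTC/dQ = 162 - 84Q + 9Q^2.
The AVC parabola has its vertex at Q = 42/6 = 7, where AVC = 162 - 42·7 + 3·7^2 = $15.
Since P = $13 < min AVC = $15, price fails to cover variable cost at any output.
Shutting down limits the loss to fixed cost, $44.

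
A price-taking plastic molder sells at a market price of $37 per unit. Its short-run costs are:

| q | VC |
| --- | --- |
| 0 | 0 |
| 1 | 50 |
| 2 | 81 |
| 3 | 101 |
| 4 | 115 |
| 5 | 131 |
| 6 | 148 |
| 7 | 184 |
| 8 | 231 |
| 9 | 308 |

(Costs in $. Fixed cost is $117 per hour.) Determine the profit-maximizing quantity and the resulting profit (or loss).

q = 7; profit = -$42

Compute π = P·q − TC at each output: q=0: -117; q=1: -130; q=2: -124; q=3: -107; q=4: -84; q=5: -63; q=6: -43; q=7: -42; q=8: -52; q=9: -92.
Profit is maximized at q = 7. AVC there is 184/7 = $26.29 ≤ P, so producing beats shutting down (which would give -$117).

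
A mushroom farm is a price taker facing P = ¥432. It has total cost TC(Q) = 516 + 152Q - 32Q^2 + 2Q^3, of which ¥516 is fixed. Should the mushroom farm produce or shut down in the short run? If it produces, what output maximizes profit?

Produce at Q = 14

Strip out fixed cost: VC = 152Q - 32Q^2 + 2Q^3. Then AVC = 152 - 32Q + 2Q^2 and MC = 152 - 64Q + 6Q^2.
The AVC parabola has its vertex at Q = 32/4 = 8, where AVC = 152 - 32·8 + 2·8^2 = ¥24.
Because ¥432 ≥ ¥24, revenue can cover variable cost; the firm operates.
Solving P = MC: -280 - 64Q + 6Q^2 = 0 ⇒ Q = -10/3 or 14. On the upward-sloping branch, Q* = 14.
Check: AVC at Q = 14 is ¥96 ≤ P, so revenue covers variable cost.
Profit = P·Q − TC = 432·14 − 1860 = ¥4188.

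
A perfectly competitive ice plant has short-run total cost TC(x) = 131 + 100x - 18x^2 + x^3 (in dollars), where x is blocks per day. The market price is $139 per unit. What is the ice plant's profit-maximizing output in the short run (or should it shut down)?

Strip out fixed cost: VC = 100x - 18x^2 + x^3. Then AVC = 100 - 18x + x^2 and MC = 100 - 36x + 3x^2.
AVC is minimized where dAVC/dx = -18 + 2x = 0, at x = 9; min AVC = 100 - 18·9 + 9^2 = $19.
Since P = $139 ≥ min AVC = $19, price covers variable cost and the firm should produce.
Set P = MC: 139 = 100 - 36x + 3x^2 → -39 - 36x + 3x^2 = 0. The roots are x = -1 and x = 13; the profit-maximizing output is on the rising part of MC, so x* = 13.
Check: AVC at x = 13 is $35 ≤ P, so revenue covers variable cost.
Profit = P·x − TC = 139·13 − 586 = $1221.

Produce at x = 13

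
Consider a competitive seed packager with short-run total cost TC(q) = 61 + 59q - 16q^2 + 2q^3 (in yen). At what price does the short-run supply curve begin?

Short-run supply begins at min AVC. From VC = 59q - 16q^2 + 2q^3, AVC = 59 - 16q + 2q^2.
dAVC/dq = -16 + 4q = 0 gives q = 4. min AVC = 59 - 16·4 + 2·4^2 = 27.
The firm shuts down for any P below ¥27.

¥27 per unit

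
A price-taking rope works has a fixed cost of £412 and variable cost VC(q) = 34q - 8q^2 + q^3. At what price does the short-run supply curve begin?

The firm shuts down when price falls below the minimum of average variable cost. AVC = VC/q = 34 - 8q + q^2.
At the minimum of AVC, MC = AVC. MC = 34 - 16q + 3q^2; setting MC = AVC gives 2q^2 - 8q = 0, so q = 4. min AVC = 18.
The firm shuts down for any P below £18.

£18 per unit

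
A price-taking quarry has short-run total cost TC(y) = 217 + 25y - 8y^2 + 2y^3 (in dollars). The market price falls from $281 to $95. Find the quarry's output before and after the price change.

Output falls from 8 to 5

AVC = 25 - 8y + 2y^2, minimized at y = 2 where min AVC = $17. MC = 25 - 16y + 6y^2.
At P = $281 ≥ min AVC, set P = MC on the rising branch: y = 8.
At P = $95 ≥ min AVC, set P = MC: y = 5. The firm stays open but cuts output.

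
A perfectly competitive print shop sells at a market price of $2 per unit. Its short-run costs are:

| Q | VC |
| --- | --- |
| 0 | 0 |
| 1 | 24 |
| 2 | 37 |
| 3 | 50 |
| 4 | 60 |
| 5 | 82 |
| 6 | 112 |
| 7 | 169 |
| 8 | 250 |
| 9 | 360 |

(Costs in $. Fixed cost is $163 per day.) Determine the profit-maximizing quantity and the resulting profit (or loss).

Q = 0 (shut down); profit = -$163

Compute π = P·Q − TC at each output: Q=0: -163; Q=1: -185; Q=2: -196; Q=3: -207; Q=4: -215; Q=5: -235; Q=6: -263; Q=7: -318; Q=8: -397; Q=9: -505.
Profit is highest at Q = 0. Equivalently, the lowest AVC in the table is 60/4 ≈ $15 at Q = 4, and P = $2 falls below it — price never covers variable cost, so the firm shuts down and loses only its fixed cost.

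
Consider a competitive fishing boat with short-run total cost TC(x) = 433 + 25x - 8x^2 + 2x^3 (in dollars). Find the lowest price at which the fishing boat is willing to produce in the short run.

The shutdown price is the minimum of AVC. VC = 25x - 8x^2 + 2x^3, so AVC = 25 - 8x + 2x^2.
At the minimum of AVC, MC = AVC. MC = 25 - 16x + 6x^2; setting MC = AVC gives 4x^2 - 8x = 0, so x = 2. min AVC = 17.
The firm shuts down for any P below $17.

$17 per unit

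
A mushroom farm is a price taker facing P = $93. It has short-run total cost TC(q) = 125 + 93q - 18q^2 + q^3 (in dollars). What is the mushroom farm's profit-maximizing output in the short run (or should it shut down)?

Variable cost is VC = 93q - 18q^2 + q^3, so AVC = VC/q = 93 - 18q + q^2 and MC = dTC/dq = 93 - 36q + 3q^2.
AVC hits its minimum where MC = AVC, at q = 9, giving min AVC = 93 - 18·9 + 9^2 = $12.
Because $93 ≥ $12, revenue can cover variable cost; the firm operates.
P = MC gives -36q + 3q^2 = 0, with roots 0 and 12. Take the larger (rising MC): q* = 12.
Check: AVC at q = 12 is $21 ≤ P, so revenue covers variable cost.
Profit = P·q − TC = 93·12 − 377 = $739.

Produce at q = 12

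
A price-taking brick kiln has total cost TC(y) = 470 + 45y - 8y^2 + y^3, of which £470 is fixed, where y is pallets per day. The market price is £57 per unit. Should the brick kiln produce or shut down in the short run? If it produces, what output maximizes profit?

Strip out fixed cost: VC = 45y - 8y^2 + y^3. Then AVC = 45 - 8y + y^2 and MC = 45 - 16y + 3y^2.
The AVC parabola has its vertex at y = 8/2 = 4, where AVC = 45 - 8·4 + 4^2 = £29.
Since P = £57 ≥ min AVC = £29, price covers variable cost and the firm should produce.
P = MC gives -12 - 16y + 3y^2 = 0, with roots -2/3 and 6. Take the larger (rising MC): y* = 6.
Check: AVC at y = 6 is £33 ≤ P, so revenue covers variable cost.
Profit = P·y − TC = 57·6 − 668 = -£326, a loss, but smaller than the £470 fixed cost the firm would lose by shutting down.

Produce at y = 6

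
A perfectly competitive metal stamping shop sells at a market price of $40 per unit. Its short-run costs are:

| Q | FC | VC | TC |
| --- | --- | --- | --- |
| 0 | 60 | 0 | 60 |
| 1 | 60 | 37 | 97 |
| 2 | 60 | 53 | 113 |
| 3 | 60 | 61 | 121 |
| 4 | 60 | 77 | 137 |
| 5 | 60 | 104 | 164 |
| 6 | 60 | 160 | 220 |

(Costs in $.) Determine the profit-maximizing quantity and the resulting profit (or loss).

Profit at each row (π = 40Q − TC): Q=0: -60; Q=1: -57; Q=2: -33; Q=3: -1; Q=4: 23; Q=5: 36; Q=6: 20.
Profit is maximized at Q = 5. AVC there is 104/5 = $20.80 ≤ P, so producing beats shutting down (which would give -$60).

Q = 5; profit = $36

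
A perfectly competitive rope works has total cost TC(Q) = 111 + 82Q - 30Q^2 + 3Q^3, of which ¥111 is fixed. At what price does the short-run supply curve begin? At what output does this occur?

The firm shuts down when price falls below the minimum of average variable cost. AVC = VC/Q = 82 - 30Q + 3Q^2.
dAVC/dQ = -30 + 6Q = 0 gives Q = 5. min AVC = 82 - 30·5 + 3·5^2 = 7.
For P < ¥7 the firm produces nothing.

¥7 per unit, at Q = 5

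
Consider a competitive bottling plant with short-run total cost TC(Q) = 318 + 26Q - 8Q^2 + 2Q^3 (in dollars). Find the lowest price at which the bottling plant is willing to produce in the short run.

$18 per unit

The shutdown price is the minimum of AVC. VC = 26Q - 8Q^2 + 2Q^3, so AVC = 26 - 8Q + 2Q^2.
At the minimum of AVC, MC = AVC. MC = 26 - 16Q + 6Q^2; setting MC = AVC gives 4Q^2 - 8Q = 0, so Q = 2. min AVC = 18.
For P < $18 the firm produces nothing.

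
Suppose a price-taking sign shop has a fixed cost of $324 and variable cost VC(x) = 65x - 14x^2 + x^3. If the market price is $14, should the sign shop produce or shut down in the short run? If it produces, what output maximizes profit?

From TC, MC = TC'(x) = 65 - 28x + 3x^2 and AVC = VC/x = 65 - 14x + x^2.
AVC hits its minimum where MC = AVC, at x = 7, giving min AVC = 65 - 14·7 + 7^2 = $16.
With P < min AVC ($14 < $16), every unit sold adds to the loss.
The firm minimizes its loss by shutting down and losing only its fixed cost of $324.

Shut down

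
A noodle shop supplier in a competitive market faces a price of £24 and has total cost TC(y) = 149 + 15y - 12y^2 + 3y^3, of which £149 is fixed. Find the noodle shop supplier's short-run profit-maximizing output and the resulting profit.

AVC = 15 - 12y + 3y^2; min AVC = £3 at y = 2. Since P = £24 ≥ min AVC, the firm produces.
With MC = 15 - 24y + 9y^2, P = MC on the upward-sloping part at y* = 3.
TR = 24·3 = 72. TC = 149 + 18 = 167. Profit = 72 − 167 = -£95.
By producing, the firm covers all variable cost plus £54 of fixed cost; shutting down would lose the full £149.

Profit = -£95 at y = 3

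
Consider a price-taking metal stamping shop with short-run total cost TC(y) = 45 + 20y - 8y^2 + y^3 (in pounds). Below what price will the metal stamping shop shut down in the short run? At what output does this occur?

£4 per unit, at y = 4

The firm shuts down when price falls below the minimum of average variable cost. AVC = VC/y = 20 - 8y + y^2.
dAVC/dy = -8 + 2y = 0 gives y = 4. min AVC = 20 - 8·4 + 4^2 = 4.
So the shutdown price is £4.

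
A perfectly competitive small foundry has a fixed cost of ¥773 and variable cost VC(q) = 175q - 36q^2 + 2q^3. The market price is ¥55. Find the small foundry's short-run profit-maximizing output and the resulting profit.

AVC = 175 - 36q + 2q^2; min AVC = ¥13 at q = 9. Since P = ¥55 ≥ min AVC, the firm produces.
MC = 175 - 72q + 6q^2. Setting P = MC and taking the root on the rising branch gives q* = 10.
TR = 55·10 = 550. TC = 773 + 150 = 923. Profit = 550 − 923 = -¥373.
That loss of ¥373 beats the ¥773 the firm would lose by shutting down; producing recovers ¥400 of fixed cost.

Profit = -¥373 at q = 10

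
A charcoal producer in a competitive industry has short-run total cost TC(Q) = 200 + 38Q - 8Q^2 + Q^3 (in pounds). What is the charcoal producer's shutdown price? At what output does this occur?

Short-run supply begins at min AVC. From VC = 38Q - 8Q^2 + Q^3, AVC = 38 - 8Q + Q^2.
dAVC/dQ = -8 + 2Q = 0 gives Q = 4. min AVC = 38 - 8·4 + 4^2 = 22.
So the shutdown price is £22.

£22 per unit, at Q = 4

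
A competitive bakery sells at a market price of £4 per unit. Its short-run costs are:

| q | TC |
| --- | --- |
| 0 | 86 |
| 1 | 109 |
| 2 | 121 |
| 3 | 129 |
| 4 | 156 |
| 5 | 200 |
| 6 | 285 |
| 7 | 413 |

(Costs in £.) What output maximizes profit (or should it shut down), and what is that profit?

Compute π = P·q − TC at each output: q=0: -86; q=1: -105; q=2: -113; q=3: -117; q=4: -140; q=5: -180; q=6: -261; q=7: -385.
Profit is highest at q = 0. Equivalently, the lowest AVC in the table is 43/3 ≈ £14.33 at q = 3, and P = £4 falls below it — price never covers variable cost, so the firm shuts down and loses only its fixed cost.

q = 0 (shut down); profit = -£86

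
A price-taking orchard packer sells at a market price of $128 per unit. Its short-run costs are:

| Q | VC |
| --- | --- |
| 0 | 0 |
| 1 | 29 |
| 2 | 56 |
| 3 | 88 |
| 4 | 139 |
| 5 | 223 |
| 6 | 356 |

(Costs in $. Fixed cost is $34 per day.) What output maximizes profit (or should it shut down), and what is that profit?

Tabulate TR − TC: Q=0: -34; Q=1: 65; Q=2: 166; Q=3: 262; Q=4: 339; Q=5: 383; Q=6: 378.
Profit is maximized at Q = 5. AVC there is 223/5 = $44.60 ≤ P, so producing beats shutting down (which would give -$34).

Q = 5; profit = $383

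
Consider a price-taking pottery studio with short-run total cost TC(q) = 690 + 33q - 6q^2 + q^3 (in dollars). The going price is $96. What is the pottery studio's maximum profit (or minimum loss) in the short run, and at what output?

Profit = -$298 at q = 7

AVC = 33 - 6q + q^2; min AVC = $24 at q = 3. Since P = $96 ≥ min AVC, the firm produces.
MC = 33 - 12q + 3q^2. Setting P = MC and taking the root on the rising branch gives q* = 7.
TR = 96·7 = 672. TC = 690 + 280 = 970. Profit = 672 − 970 = -$298.
By producing, the firm covers all variable cost plus $392 of fixed cost; shutting down would lose the full $690.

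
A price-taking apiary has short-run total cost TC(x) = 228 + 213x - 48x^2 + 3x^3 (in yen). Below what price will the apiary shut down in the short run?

¥21 per unit

Short-run supply begins at min AVC. From VC = 213x - 48x^2 + 3x^3, AVC = 213 - 48x + 3x^2.
At the minimum of AVC, MC = AVC. MC = 213 - 96x + 9x^2; setting MC = AVC gives 6x^2 - 48x = 0, so x = 8. min AVC = 21.
For P < ¥21 the firm produces nothing.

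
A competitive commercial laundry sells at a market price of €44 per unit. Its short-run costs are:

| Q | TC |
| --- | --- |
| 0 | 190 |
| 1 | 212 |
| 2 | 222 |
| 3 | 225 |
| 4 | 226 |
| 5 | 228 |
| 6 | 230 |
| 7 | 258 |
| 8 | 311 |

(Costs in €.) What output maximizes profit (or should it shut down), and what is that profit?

Q = 7; profit = €50

Tabulate TR − TC: Q=0: -190; Q=1: -168; Q=2: -134; Q=3: -93; Q=4: -50; Q=5: -8; Q=6: 34; Q=7: 50; Q=8: 41.
Profit is maximized at Q = 7. AVC there is 68/7 = €9.71 ≤ P, so producing beats shutting down (which would give -€190).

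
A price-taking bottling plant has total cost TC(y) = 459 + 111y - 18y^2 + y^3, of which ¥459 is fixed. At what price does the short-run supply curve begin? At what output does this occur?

¥30 per unit, at y = 9

Short-run supply begins at min AVC. From VC = 111y - 18y^2 + y^3, AVC = 111 - 18y + y^2.
dAVC/dy = -18 + 2y = 0 gives y = 9. min AVC = 111 - 18·9 + 9^2 = 30.
The firm shuts down for any P below ¥30.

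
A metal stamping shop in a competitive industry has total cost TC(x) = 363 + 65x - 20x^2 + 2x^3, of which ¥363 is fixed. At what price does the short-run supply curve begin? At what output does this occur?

The shutdown price is the minimum of AVC. VC = 65x - 20x^2 + 2x^3, so AVC = 65 - 20x + 2x^2.
At the minimum of AVC, MC = AVC. MC = 65 - 40x + 6x^2; setting MC = AVC gives 4x^2 - 20x = 0, so x = 5. min AVC = 15.
So the shutdown price is ¥15.

¥15 per unit, at x = 5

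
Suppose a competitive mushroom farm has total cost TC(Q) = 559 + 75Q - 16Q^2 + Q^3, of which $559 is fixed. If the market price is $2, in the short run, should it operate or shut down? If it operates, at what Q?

Strip out fixed cost: VC = 75Q - 16Q^2 + Q^3. Then AVC = 75 - 16Q + Q^2 and MC = 75 - 32Q + 3Q^2.
AVC is minimized where dAVC/dQ = -16 + 2Q = 0, at Q = 8; min AVC = 75 - 16·8 + 8^2 = $11.
With P < min AVC ($2 < $11), every unit sold adds to the loss.
The firm minimizes its loss by shutting down and losing only its fixed cost of $559.

Shut down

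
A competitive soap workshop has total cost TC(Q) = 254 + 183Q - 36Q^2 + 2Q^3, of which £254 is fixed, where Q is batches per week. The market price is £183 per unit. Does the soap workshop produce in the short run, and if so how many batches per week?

Produce at Q = 12

Strip out fixed cost: VC = 183Q - 36Q^2 + 2Q^3. Then AVC = 183 - 36Q + 2Q^2 and MC = 183 - 72Q + 6Q^2.
AVC is minimized where dAVC/dQ = -36 + 4Q = 0, at Q = 9; min AVC = 183 - 36·9 + 2·9^2 = £21.
Since P = £183 ≥ min AVC = £21, price covers variable cost and the firm should produce.
Solving P = MC: -72Q + 6Q^2 = 0 ⇒ Q = 0 or 12. On the upward-sloping branch, Q* = 12.
Check: AVC at Q = 12 is £39 ≤ P, so revenue covers variable cost.
Profit = P·Q − TC = 183·12 − 722 = £1474.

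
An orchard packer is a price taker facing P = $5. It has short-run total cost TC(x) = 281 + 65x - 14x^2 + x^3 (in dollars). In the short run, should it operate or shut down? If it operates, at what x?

Variable cost is VC = 65x - 14x^2 + x^3, so AVC = VC/x = 65 - 14x + x^2 and MC = dTC/dx = 65 - 28x + 3x^2.
AVC is minimized where dAVC/dx = -14 + 2x = 0, at x = 7; min AVC = 65 - 14·7 + 7^2 = $16.
Since P = $5 < min AVC = $16, price fails to cover variable cost at any output.
Best response: produce nothing and absorb the $281 fixed cost.

Shut down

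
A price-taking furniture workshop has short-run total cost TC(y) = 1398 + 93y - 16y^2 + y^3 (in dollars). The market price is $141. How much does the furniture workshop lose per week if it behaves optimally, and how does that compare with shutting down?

AVC = 93 - 16y + y^2; min AVC = $29 at y = 8. Since P = $141 ≥ min AVC, the firm produces.
With MC = 93 - 32y + 3y^2, P = MC on the upward-sloping part at y* = 12.
TR = 141·12 = 1692. TC = 1398 + 540 = 1938. Profit = 1692 − 1938 = -$246.
Shutting down would mean losing the fixed cost of $1398, so operating at a loss of $246 is better by $1152.

Profit = -$246 at y = 12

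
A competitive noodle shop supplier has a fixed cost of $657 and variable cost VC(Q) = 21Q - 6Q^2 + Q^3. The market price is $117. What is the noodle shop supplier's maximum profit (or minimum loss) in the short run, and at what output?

AVC = 21 - 6Q + Q^2; min AVC = $12 at Q = 3. Since P = $117 ≥ min AVC, the firm produces.
With MC = 21 - 12Q + 3Q^2, P = MC on the upward-sloping part at Q* = 8.
TR = 117·8 = 936. TC = 657 + 296 = 953. Profit = 936 − 953 = -$17.
By producing, the firm covers all variable cost plus $640 of fixed cost; shutting down would lose the full $657.

Profit = -$17 at Q = 8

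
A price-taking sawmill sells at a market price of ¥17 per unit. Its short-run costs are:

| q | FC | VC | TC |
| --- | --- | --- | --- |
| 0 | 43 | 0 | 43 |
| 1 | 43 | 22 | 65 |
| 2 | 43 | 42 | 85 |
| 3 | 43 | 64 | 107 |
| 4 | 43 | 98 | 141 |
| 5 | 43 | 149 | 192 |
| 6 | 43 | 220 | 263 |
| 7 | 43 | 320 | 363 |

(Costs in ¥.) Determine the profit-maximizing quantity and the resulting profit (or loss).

Tabulate TR − TC: q=0: -43; q=1: -48; q=2: -51; q=3: -56; q=4: -73; q=5: -107; q=6: -161; q=7: -244.
Profit is highest at q = 0. Equivalently, the lowest AVC in the table is 42/2 ≈ ¥21 at q = 2, and P = ¥17 falls below it — price never covers variable cost, so the firm shuts down and loses only its fixed cost.

q = 0 (shut down); profit = -¥43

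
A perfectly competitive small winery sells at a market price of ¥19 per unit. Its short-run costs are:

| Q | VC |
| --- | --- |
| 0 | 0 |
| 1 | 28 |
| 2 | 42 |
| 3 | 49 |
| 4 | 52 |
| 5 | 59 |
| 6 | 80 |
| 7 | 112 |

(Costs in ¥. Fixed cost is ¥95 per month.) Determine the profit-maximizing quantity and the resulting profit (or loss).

Profit at each row (π = 19Q − TC): Q=0: -95; Q=1: -104; Q=2: -99; Q=3: -87; Q=4: -71; Q=5: -59; Q=6: -61; Q=7: -74.
Profit is maximized at Q = 5. AVC there is 59/5 = ¥11.80 ≤ P, so producing beats shutting down (which would give -¥95).

Q = 5; profit = -¥59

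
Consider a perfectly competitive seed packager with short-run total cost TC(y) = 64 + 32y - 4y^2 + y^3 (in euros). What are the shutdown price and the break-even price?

Shutdown price = min AVC. AVC = 32 - 4y + y^2, with vertex at y = 2 and minimum €28.
ATC = 64/y + 32 - 4y + y^2. Setting dATC/dy = −64/y^2 − 4 + 2y = 0 gives y = 4 (since 2·4^3 − 4·4^2 = 64).
min ATC = 64/4 + 32 − 4·4 + 4^2 = €48. That is the break-even price.
Between these two prices the firm operates at a loss; above €48 it earns a profit.

Shutdown price = €28; break-even price = €48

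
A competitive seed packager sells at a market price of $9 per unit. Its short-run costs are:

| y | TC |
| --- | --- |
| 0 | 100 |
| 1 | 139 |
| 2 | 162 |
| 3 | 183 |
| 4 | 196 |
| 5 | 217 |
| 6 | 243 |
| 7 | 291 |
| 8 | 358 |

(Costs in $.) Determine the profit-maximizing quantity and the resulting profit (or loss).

Compute π = P·y − TC at each output: y=0: -100; y=1: -130; y=2: -144; y=3: -156; y=4: -160; y=5: -172; y=6: -189; y=7: -228; y=8: -286.
Profit is highest at y = 0. Equivalently, the lowest AVC in the table is 117/5 ≈ $23.40 at y = 5, and P = $9 falls below it — price never covers variable cost, so the firm shuts down and loses only its fixed cost.

y = 0 (shut down); profit = -$100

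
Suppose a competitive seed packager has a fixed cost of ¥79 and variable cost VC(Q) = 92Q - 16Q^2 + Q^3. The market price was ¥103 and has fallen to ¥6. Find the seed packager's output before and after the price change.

AVC = 92 - 16Q + Q^2, minimized at Q = 8 where min AVC = ¥28. MC = 92 - 32Q + 3Q^2.
With P = ¥103 above the shutdown price, P = MC gives Q = 11.
At P = ¥6 < min AVC = ¥28, price no longer covers variable cost at any output, so the firm shuts down: Q = 0.

Output falls from 11 to 0 (the firm shuts down)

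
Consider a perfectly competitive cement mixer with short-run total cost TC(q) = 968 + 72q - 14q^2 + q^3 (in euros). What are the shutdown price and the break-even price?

Shutdown price = €23; break-even price = €127

Shutdown price = min AVC. AVC = 72 - 14q + q^2, with vertex at q = 7 and minimum €23.
ATC = 968/q + 72 - 14q + q^2. Setting dATC/dq = −968/q^2 − 14 + 2q = 0 gives q = 11 (since 2·11^3 − 14·11^2 = 968).
min ATC = 968/11 + 72 − 14·11 + 11^2 = €127. That is the break-even price.
Between these two prices the firm operates at a loss; above €127 it earns a profit.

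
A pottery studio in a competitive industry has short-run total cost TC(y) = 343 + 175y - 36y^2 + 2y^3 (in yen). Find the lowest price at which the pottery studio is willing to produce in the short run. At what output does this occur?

¥13 per unit, at y = 9

Short-run supply begins at min AVC. From VC = 175y - 36y^2 + 2y^3, AVC = 175 - 36y + 2y^2.
At the minimum of AVC, MC = AVC. MC = 175 - 72y + 6y^2; setting MC = AVC gives 4y^2 - 36y = 0, so y = 9. min AVC = 13.
The firm shuts down for any P below ¥13.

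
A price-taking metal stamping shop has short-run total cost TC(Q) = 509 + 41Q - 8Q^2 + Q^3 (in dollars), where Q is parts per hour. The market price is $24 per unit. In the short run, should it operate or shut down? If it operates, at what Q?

Strip out fixed cost: VC = 41Q - 8Q^2 + Q^3. Then AVC = 41 - 8Q + Q^2 and MC = 41 - 16Q + 3Q^2.
AVC hits its minimum where MC = AVC, at Q = 4, giving min AVC = 41 - 8·4 + 4^2 = $25.
With P < min AVC ($24 < $25), every unit sold adds to the loss.
Shutting down limits the loss to fixed cost, $509.

Shut down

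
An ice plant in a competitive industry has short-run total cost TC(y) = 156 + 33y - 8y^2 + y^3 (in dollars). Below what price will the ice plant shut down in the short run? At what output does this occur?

$17 per unit, at y = 4

Short-run supply begins at min AVC. From VC = 33y - 8y^2 + y^3, AVC = 33 - 8y + y^2.
dAVC/dy = -8 + 2y = 0 gives y = 4. min AVC = 33 - 8·4 + 4^2 = 17.
For P < $17 the firm produces nothing.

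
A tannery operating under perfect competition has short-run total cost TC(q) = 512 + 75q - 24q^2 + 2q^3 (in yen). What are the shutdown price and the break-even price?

Shutdown price = ¥3; break-even price = ¥75

AVC = 75 - 24q + 2q^2; minimized at q = 6, giving min AVC = ¥3. That is the shutdown price.
ATC = 512/q + 75 - 24q + 2q^2. Setting dATC/dq = −512/q^2 − 24 + 4q = 0 gives q = 8 (since 4·8^3 − 24·8^2 = 512).
min ATC = 512/8 + 75 − 24·8 + 2·8^2 = ¥75. That is the break-even price.
Between these two prices the firm operates at a loss; above ¥75 it earns a profit.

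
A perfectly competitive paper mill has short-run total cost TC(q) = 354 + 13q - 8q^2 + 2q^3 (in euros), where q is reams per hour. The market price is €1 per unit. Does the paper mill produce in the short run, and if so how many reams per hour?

Strip out fixed cost: VC = 13q - 8q^2 + 2q^3. Then AVC = 13 - 8q + 2q^2 and MC = 13 - 16q + 6q^2.
AVC hits its minimum where MC = AVC, at q = 2, giving min AVC = 13 - 8·2 + 2·2^2 = €5.
P = €1 lies below min AVC = €5; no output level covers variable cost.
The firm minimizes its loss by shutting down and losing only its fixed cost of €354.

Shut down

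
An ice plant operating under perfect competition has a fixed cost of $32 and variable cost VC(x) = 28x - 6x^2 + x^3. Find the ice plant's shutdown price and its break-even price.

Shutdown price = min AVC. AVC = 28 - 6x + x^2, with vertex at x = 3 and minimum $19.
ATC = 32/x + 28 - 6x + x^2. Setting dATC/dx = −32/x^2 − 6 + 2x = 0 gives x = 4 (since 2·4^3 − 6·4^2 = 32).
min ATC = 32/4 + 28 − 6·4 + 4^2 = $28. That is the break-even price.
Between these two prices the firm operates at a loss; above $28 it earns a profit.

Shutdown price = $19; break-even price = $28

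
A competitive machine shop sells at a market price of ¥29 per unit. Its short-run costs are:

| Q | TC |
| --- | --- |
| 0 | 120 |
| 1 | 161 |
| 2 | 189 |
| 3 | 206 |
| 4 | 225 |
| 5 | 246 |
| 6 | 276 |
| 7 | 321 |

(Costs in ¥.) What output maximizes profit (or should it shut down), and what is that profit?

Q = 5; profit = -¥101

Compute π = P·Q − TC at each output: Q=0: -120; Q=1: -132; Q=2: -131; Q=3: -119; Q=4: -109; Q=5: -101; Q=6: -102; Q=7: -118.
Profit is maximized at Q = 5. AVC there is 126/5 = ¥25.20 ≤ P, so producing beats shutting down (which would give -¥120).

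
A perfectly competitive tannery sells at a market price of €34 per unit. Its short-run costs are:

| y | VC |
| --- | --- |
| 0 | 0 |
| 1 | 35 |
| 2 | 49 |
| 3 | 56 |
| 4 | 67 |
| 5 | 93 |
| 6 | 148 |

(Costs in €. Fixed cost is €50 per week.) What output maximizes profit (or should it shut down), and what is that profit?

y = 5; profit = €27

Tabulate TR − TC: y=0: -50; y=1: -51; y=2: -31; y=3: -4; y=4: 19; y=5: 27; y=6: 6.
Profit is maximized at y = 5. AVC there is 93/5 = €18.60 ≤ P, so producing beats shutting down (which would give -€50).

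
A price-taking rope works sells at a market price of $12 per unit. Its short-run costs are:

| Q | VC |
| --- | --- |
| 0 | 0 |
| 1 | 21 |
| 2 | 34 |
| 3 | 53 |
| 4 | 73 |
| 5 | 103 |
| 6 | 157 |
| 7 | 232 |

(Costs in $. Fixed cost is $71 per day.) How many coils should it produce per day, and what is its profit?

Tabulate TR − TC: Q=0: -71; Q=1: -80; Q=2: -81; Q=3: -88; Q=4: -96; Q=5: -114; Q=6: -156; Q=7: -219.
Profit is highest at Q = 0. Equivalently, the lowest AVC in the table is 34/2 ≈ $17 at Q = 2, and P = $12 falls below it — price never covers variable cost, so the firm shuts down and loses only its fixed cost.

Q = 0 (shut down); profit = -$71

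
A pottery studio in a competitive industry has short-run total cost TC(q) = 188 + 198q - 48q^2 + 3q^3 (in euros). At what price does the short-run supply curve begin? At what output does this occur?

€6 per unit, at q = 8

The shutdown price is the minimum of AVC. VC = 198q - 48q^2 + 3q^3, so AVC = 198 - 48q + 3q^2.
At the minimum of AVC, MC = AVC. MC = 198 - 96q + 9q^2; setting MC = AVC gives 6q^2 - 48q = 0, so q = 8. min AVC = 6.
For P < €6 the firm produces nothing.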